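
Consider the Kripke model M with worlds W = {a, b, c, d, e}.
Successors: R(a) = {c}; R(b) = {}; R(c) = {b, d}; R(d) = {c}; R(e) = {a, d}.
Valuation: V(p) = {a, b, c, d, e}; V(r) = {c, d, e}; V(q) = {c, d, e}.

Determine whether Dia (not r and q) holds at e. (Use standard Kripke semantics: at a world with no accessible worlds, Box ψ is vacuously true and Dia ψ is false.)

No

Recall that Dia ψ holds at a world iff ψ holds at some accessible world.
At e: Dia (not r and q) requires not r and q at some successor in {a, d}.
  At a: not r and q is false.
  At d: not r and q is false.
So Dia (not r and q) is false at e.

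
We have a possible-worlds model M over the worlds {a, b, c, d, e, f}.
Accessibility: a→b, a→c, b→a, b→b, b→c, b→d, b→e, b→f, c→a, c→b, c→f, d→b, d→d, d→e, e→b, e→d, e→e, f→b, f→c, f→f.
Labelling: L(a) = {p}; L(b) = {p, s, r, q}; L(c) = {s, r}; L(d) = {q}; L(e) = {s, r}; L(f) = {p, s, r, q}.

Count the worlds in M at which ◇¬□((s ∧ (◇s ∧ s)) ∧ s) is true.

Let φ = ◇¬□((s ∧ (◇s ∧ s)) ∧ s). Evaluate φ at each world:
  a (successors {b, c}): φ is true.
  b (successors {a, b, c, d, e, f}): φ is true.
  c (successors {a, b, f}): φ is true.
  d (successors {b, d, e}): φ is true.
  e (successors {b, d, e}): φ is true.
  f (successors {b, c, f}): φ is true.
For instance, at f:
  At f: ◇¬□((s ∧ (◇s ∧ s)) ∧ s) requires ¬□((s ∧ (◇s ∧ s)) ∧ s) at some successor in {b, c, f}.
    ¬□((s ∧ (◇s ∧ s)) ∧ s) holds at b, so ◇¬□((s ∧ (◇s ∧ s)) ∧ s) is true at f.
      At b: □((s ∧ (◇s ∧ s)) ∧ s) is false, so ¬□((s ∧ (◇s ∧ s)) ∧ s) is true.
Satisfying worlds: {a, b, c, d, e, f}

6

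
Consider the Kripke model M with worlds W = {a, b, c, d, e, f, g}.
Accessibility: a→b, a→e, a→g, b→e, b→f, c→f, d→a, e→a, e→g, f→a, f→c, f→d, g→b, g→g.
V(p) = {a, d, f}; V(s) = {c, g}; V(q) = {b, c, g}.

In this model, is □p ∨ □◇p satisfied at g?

At g: □p is false, □◇p is false, so □p ∨ □◇p is false.
  At g: □p requires p at every successor {b, g}.
    p fails at b, so □p is false at g.
  At g: □◇p requires ◇p at every successor {b, g}.
    ◇p fails at g, so □◇p is false at g.
      At g: ◇p requires p at some successor in {b, g}.
        At b: p is false.
        At g: p is false.
      So ◇p is false at g.

No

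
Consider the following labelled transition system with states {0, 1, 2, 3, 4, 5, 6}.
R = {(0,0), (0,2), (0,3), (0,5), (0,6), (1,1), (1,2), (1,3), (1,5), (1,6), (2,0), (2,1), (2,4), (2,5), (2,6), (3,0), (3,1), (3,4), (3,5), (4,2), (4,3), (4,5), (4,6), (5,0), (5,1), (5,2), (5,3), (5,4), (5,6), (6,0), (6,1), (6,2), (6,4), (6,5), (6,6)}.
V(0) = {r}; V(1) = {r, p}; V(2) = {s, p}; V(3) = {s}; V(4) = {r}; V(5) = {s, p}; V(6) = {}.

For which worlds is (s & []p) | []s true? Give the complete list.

none

Let φ = (s & []p) | []s. Evaluate φ at each world:
  0 (successors {0, 2, 3, 5, 6}): φ is false.
  1 (successors {1, 2, 3, 5, 6}): φ is false.
  2 (successors {0, 1, 4, 5, 6}): φ is false.
  3 (successors {0, 1, 4, 5}): φ is false.
  4 (successors {2, 3, 5, 6}): φ is false.
  5 (successors {0, 1, 2, 3, 4, 6}): φ is false.
  6 (successors {0, 1, 2, 4, 5, 6}): φ is false.
For instance, at 2:
  At 2: s & []p is false, []s is false, so (s & []p) | []s is false.
    At 2: s is true, []p is false, so s & []p is false.
      At 2: []p requires p at every successor {0, 1, 4, 5, 6}.
        p fails at 0, so []p is false at 2.
    At 2: []s requires s at every successor {0, 1, 4, 5, 6}.
      s fails at 0, so []s is false at 2.
Satisfying worlds: none.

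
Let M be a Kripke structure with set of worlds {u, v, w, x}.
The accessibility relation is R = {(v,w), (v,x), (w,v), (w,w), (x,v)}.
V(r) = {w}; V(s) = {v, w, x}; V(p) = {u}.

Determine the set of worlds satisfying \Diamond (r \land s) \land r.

Let φ = \Diamond (r \land s) \land r. Evaluate φ at each world:
  u (successors ∅): φ is false.
  v (successors {w, x}): φ is false.
  w (successors {v, w}): φ is true.
  x (successors {v}): φ is false.
For instance, at v:
  At v: \Diamond (r \land s) is true, r is false, so \Diamond (r \land s) \land r is false.
    At v: \Diamond (r \land s) requires r \land s at some successor in {w, x}.
      r \land s holds at w, so \Diamond (r \land s) is true at v.
Satisfying worlds: {w}

w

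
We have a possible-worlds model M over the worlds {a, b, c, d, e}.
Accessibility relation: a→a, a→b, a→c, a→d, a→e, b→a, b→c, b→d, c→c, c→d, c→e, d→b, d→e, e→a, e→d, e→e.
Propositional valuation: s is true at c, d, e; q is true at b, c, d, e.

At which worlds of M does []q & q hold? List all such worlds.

Recall that []ψ holds at a world iff ψ holds at every accessible world, and <>ψ holds iff ψ holds at some accessible world.
Let φ = []q & q. Evaluate φ at each world:
  a (successors {a, b, c, d, e}): φ is false.
  b (successors {a, c, d}): φ is false.
  c (successors {c, d, e}): φ is true.
  d (successors {b, e}): φ is true.
  e (successors {a, d, e}): φ is false.
For instance, at d:
  At d: []q is true, q is true, so []q & q is true.
    At d: []q requires q at every successor {b, e}.
      At b: q is true.
      At e: q is true.
    So []q is true at d.
Satisfying worlds: {c, d}

c, d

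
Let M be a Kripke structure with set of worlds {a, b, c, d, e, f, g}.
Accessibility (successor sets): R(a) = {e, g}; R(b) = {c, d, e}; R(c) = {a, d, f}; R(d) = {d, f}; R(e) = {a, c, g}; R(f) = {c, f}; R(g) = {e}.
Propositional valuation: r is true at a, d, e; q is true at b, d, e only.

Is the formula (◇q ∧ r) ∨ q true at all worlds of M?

Let φ = (◇q ∧ r) ∨ q. Evaluate φ at each world:
  a (successors {e, g}): φ is true.
  b (successors {c, d, e}): φ is true.
  c (successors {a, d, f}): φ is false.
  d (successors {d, f}): φ is true.
  e (successors {a, c, g}): φ is true.
  f (successors {c, f}): φ is false.
  g (successors {e}): φ is false.
Detail at c (counterexample):
  At c: ◇q ∧ r is false, q is false, so (◇q ∧ r) ∨ q is false.
    At c: ◇q is true, r is false, so ◇q ∧ r is false.
      At c: ◇q requires q at some successor in {a, d, f}.
        q holds at d, so ◇q is true at c.

No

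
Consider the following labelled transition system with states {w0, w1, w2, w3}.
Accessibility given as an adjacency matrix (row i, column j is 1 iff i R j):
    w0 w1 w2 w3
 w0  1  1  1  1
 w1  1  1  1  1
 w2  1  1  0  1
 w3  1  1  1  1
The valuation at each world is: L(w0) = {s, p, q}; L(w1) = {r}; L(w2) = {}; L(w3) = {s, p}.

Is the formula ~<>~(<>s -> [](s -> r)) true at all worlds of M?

No

Recall that []ψ holds at a world iff ψ holds at every accessible world, and <>ψ holds iff ψ holds at some accessible world.
Let φ = ~<>~(<>s -> [](s -> r)). Evaluate φ at each world:
  w0 (successors {w0, w1, w2, w3}): φ is false.
  w1 (successors {w0, w1, w2, w3}): φ is false.
  w2 (successors {w0, w1, w3}): φ is false.
  w3 (successors {w0, w1, w2, w3}): φ is false.
Detail at w0 (counterexample):
  At w0: <>~(<>s -> [](s -> r)) is true, so ~<>~(<>s -> [](s -> r)) is false.
    At w0: <>~(<>s -> [](s -> r)) requires ~(<>s -> [](s -> r)) at some successor in {w0, w1, w2, w3}.
      ~(<>s -> [](s -> r)) holds at w0, so <>~(<>s -> [](s -> r)) is true at w0.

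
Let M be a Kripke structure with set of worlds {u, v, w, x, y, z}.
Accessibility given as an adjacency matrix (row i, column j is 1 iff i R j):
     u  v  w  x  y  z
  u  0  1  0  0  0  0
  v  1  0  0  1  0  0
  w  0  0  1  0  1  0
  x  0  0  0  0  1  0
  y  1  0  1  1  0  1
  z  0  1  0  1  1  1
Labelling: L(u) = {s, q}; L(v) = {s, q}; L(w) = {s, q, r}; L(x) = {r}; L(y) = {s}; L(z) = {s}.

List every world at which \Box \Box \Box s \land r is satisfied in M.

none

Let φ = \Box \Box \Box s \land r. Evaluate φ at each world:
  u (successors {v}): φ is false.
  v (successors {u, x}): φ is false.
  w (successors {w, y}): φ is false.
  x (successors {y}): φ is false.
  y (successors {u, w, x, z}): φ is false.
  z (successors {v, x, y, z}): φ is false.
For instance, at w:
  At w: \Box \Box \Box s is false, r is true, so \Box \Box \Box s \land r is false.
    At w: \Box \Box \Box s requires \Box \Box s at every successor {w, y}.
      \Box \Box s fails at w, so \Box \Box \Box s is false at w.
Satisfying worlds: none.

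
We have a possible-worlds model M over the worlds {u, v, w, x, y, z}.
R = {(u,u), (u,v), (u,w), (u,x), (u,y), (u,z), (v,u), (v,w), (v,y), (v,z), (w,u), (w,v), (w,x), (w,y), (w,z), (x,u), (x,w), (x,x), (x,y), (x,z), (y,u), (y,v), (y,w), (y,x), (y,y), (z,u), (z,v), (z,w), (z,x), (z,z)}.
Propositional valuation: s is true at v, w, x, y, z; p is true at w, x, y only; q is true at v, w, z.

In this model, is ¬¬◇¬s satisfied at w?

Yes

Recall that ◇ψ holds at a world iff ψ holds at some accessible world.
At w: ¬◇¬s is false, so ¬¬◇¬s is true.
  At w: ◇¬s is true, so ¬◇¬s is false.
    At w: ◇¬s requires ¬s at some successor in {u, v, x, y, z}.
      ¬s holds at u, so ◇¬s is true at w.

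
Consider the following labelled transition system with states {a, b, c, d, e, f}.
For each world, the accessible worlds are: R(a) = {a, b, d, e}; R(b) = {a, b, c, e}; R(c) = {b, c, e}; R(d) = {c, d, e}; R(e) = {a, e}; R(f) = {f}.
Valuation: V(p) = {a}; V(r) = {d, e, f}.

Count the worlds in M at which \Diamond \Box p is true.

Let φ = \Diamond \Box p. Evaluate φ at each world:
  a (successors {a, b, d, e}): φ is false.
  b (successors {a, b, c, e}): φ is false.
  c (successors {b, c, e}): φ is false.
  d (successors {c, d, e}): φ is false.
  e (successors {a, e}): φ is false.
  f (successors {f}): φ is false.
For instance, at a:
  At a: \Diamond \Box p requires \Box p at some successor in {a, b, d, e}.
    At a: \Box p is false.
    At b: \Box p is false.
    At d: \Box p is false.
    At e: \Box p is false.
  So \Diamond \Box p is false at a.
Satisfying worlds: none.

0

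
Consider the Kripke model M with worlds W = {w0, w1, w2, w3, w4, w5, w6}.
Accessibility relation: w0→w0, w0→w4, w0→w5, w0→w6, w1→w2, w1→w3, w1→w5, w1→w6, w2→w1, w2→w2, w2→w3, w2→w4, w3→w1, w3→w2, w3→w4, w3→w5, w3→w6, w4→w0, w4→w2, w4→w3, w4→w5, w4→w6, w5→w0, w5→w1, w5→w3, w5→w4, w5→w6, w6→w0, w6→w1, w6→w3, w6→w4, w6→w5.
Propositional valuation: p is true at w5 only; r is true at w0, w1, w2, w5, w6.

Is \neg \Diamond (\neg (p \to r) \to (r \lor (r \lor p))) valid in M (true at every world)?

No

Let φ = \neg \Diamond (\neg (p \to r) \to (r \lor (r \lor p))). Evaluate φ at each world:
  w0 (successors {w0, w4, w5, w6}): φ is false.
  w1 (successors {w2, w3, w5, w6}): φ is false.
  w2 (successors {w1, w2, w3, w4}): φ is false.
  w3 (successors {w1, w2, w4, w5, w6}): φ is false.
  w4 (successors {w0, w2, w3, w5, w6}): φ is false.
  w5 (successors {w0, w1, w3, w4, w6}): φ is false.
  w6 (successors {w0, w1, w3, w4, w5}): φ is false.
Detail at w0 (counterexample):
  At w0: \Diamond (\neg (p \to r) \to (r \lor (r \lor p))) is true, so \neg \Diamond (\neg (p \to r) \to (r \lor (r \lor p))) is false.
    At w0: \Diamond (\neg (p \to r) \to (r \lor (r \lor p))) requires \neg (p \to r) \to (r \lor (r \lor p)) at some successor in {w0, w4, w5, w6}.
      \neg (p \to r) \to (r \lor (r \lor p)) holds at w0, so \Diamond (\neg (p \to r) \to (r \lor (r \lor p))) is true at w0.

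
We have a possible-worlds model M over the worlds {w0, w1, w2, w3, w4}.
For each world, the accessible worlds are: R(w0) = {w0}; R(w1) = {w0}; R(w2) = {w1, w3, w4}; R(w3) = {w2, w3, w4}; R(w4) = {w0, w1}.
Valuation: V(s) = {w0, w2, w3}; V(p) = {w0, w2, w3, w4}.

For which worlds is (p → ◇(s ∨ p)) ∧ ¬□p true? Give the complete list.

Let φ = (p → ◇(s ∨ p)) ∧ ¬□p. Evaluate φ at each world:
  w0 (successors {w0}): φ is false.
  w1 (successors {w0}): φ is false.
  w2 (successors {w1, w3, w4}): φ is true.
  w3 (successors {w2, w3, w4}): φ is false.
  w4 (successors {w0, w1}): φ is true.
For instance, at w3:
  At w3: p → ◇(s ∨ p) is true, ¬□p is false, so (p → ◇(s ∨ p)) ∧ ¬□p is false.
    At w3: p is true, ◇(s ∨ p) is true, so p → ◇(s ∨ p) is true.
      At w3: ◇(s ∨ p) requires s ∨ p at some successor in {w2, w3, w4}.
        s ∨ p holds at w2, so ◇(s ∨ p) is true at w3.
    At w3: □p is true, so ¬□p is false.
      At w3: □p requires p at every successor {w2, w3, w4}.
        At w2: p is true.
        At w3: p is true.
        At w4: p is true.
      So □p is true at w3.
Satisfying worlds: {w2, w4}

w2, w4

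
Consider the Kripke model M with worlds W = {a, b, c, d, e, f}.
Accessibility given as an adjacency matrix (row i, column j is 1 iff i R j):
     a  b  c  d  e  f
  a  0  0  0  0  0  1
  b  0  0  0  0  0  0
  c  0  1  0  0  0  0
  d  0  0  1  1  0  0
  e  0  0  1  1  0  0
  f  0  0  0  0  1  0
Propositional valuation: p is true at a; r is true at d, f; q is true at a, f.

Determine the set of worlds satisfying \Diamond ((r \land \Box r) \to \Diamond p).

a, c, d, e, f

Recall that \Box ψ holds at a world iff ψ holds at every accessible world, and \Diamond ψ holds iff ψ holds at some accessible world.
Let φ = \Diamond ((r \land \Box r) \to \Diamond p). Evaluate φ at each world:
  a (successors {f}): φ is true.
  b (successors ∅): φ is false.
  c (successors {b}): φ is true.
  d (successors {c, d}): φ is true.
  e (successors {c, d}): φ is true.
  f (successors {e}): φ is true.
For instance, at e:
  At e: \Diamond ((r \land \Box r) \to \Diamond p) requires (r \land \Box r) \to \Diamond p at some successor in {c, d}.
    (r \land \Box r) \to \Diamond p holds at c, so \Diamond ((r \land \Box r) \to \Diamond p) is true at e.
      At c: r \land \Box r is false, \Diamond p is false, so (r \land \Box r) \to \Diamond p is true.
Satisfying worlds: {a, c, d, e, f}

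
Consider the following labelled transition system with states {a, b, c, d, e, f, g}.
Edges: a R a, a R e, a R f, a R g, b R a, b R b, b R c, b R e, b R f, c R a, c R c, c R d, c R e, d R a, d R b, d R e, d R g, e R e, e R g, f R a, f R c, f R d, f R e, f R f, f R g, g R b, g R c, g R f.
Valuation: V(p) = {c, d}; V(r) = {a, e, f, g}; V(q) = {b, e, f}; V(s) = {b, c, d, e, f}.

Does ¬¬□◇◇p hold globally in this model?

Yes

Let φ = ¬¬□◇◇p. Evaluate φ at each world:
  a (successors {a, e, f, g}): φ is true.
  b (successors {a, b, c, e, f}): φ is true.
  c (successors {a, c, d, e}): φ is true.
  d (successors {a, b, e, g}): φ is true.
  e (successors {e, g}): φ is true.
  f (successors {a, c, d, e, f, g}): φ is true.
  g (successors {b, c, f}): φ is true.
For instance, at e:
  At e: ¬□◇◇p is false, so ¬¬□◇◇p is true.
    At e: □◇◇p is true, so ¬□◇◇p is false.
      At e: □◇◇p requires ◇◇p at every successor {e, g}.
        At e: ◇◇p is true.
        At g: ◇◇p is true.
      So □◇◇p is true at e.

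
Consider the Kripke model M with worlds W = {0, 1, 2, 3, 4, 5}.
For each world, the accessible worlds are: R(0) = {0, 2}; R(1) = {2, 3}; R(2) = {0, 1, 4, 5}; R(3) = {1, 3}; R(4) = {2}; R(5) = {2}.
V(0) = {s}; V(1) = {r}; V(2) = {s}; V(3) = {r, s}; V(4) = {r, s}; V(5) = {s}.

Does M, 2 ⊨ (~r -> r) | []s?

No

At 2: ~r -> r is false, []s is false, so (~r -> r) | []s is false.
  At 2: []s requires s at every successor {0, 1, 4, 5}.
    s fails at 1, so []s is false at 2.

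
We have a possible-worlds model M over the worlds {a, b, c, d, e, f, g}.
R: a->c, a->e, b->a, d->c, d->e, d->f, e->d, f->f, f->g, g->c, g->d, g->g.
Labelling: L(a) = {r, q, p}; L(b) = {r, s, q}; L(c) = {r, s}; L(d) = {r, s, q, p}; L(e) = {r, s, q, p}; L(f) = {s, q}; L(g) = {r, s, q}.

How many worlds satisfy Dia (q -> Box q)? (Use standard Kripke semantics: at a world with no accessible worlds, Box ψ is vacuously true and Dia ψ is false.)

Recall that Box ψ holds at a world iff ψ holds at every accessible world, and Dia ψ holds iff ψ holds at some accessible world.
Let φ = Dia (q -> Box q). Evaluate φ at each world:
  a (successors {c, e}): φ is true.
  b (successors {a}): φ is false.
  c (successors ∅): φ is false.
  d (successors {c, e, f}): φ is true.
  e (successors {d}): φ is false.
  f (successors {f, g}): φ is true.
  g (successors {c, d, g}): φ is true.
For instance, at e:
  At e: Dia (q -> Box q) requires q -> Box q at some successor in {d}.
    At d: q -> Box q is false.
  So Dia (q -> Box q) is false at e.
Satisfying worlds: {a, d, f, g}

4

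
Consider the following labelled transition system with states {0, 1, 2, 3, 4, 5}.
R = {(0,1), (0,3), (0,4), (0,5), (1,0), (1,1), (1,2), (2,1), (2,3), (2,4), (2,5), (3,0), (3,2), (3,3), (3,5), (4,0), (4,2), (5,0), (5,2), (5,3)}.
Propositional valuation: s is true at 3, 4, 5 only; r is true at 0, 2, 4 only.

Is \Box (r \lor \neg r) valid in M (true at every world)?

Yes

Recall that \Box ψ holds at a world iff ψ holds at every accessible world, and \Diamond ψ holds iff ψ holds at some accessible world.
Let φ = \Box (r \lor \neg r). Evaluate φ at each world:
  0 (successors {1, 3, 4, 5}): φ is true.
  1 (successors {0, 1, 2}): φ is true.
  2 (successors {1, 3, 4, 5}): φ is true.
  3 (successors {0, 2, 3, 5}): φ is true.
  4 (successors {0, 2}): φ is true.
  5 (successors {0, 2, 3}): φ is true.
For instance, at 5:
  At 5: \Box (r \lor \neg r) requires r \lor \neg r at every successor {0, 2, 3}.
    At 0: r \lor \neg r is true.
    At 2: r \lor \neg r is true.
    At 3: r \lor \neg r is true.
  So \Box (r \lor \neg r) is true at 5.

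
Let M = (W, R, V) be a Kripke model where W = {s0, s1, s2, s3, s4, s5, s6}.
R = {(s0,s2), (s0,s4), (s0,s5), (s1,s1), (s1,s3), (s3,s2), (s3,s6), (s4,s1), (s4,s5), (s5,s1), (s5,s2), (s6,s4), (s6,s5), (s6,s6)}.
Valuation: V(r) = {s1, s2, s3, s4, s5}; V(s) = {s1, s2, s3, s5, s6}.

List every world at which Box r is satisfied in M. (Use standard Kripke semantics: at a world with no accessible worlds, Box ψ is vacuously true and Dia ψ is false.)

s0, s1, s2, s4, s5

Let φ = Box r. Evaluate φ at each world:
  s0 (successors {s2, s4, s5}): φ is true.
  s1 (successors {s1, s3}): φ is true.
  s2 (successors ∅): φ is true.
  s3 (successors {s2, s6}): φ is false.
  s4 (successors {s1, s5}): φ is true.
  s5 (successors {s1, s2}): φ is true.
  s6 (successors {s4, s5, s6}): φ is false.
For instance, at s5:
  At s5: Box r requires r at every successor {s1, s2}.
    At s1: r is true.
    At s2: r is true.
  So Box r is true at s5.
Satisfying worlds: {s0, s1, s2, s4, s5}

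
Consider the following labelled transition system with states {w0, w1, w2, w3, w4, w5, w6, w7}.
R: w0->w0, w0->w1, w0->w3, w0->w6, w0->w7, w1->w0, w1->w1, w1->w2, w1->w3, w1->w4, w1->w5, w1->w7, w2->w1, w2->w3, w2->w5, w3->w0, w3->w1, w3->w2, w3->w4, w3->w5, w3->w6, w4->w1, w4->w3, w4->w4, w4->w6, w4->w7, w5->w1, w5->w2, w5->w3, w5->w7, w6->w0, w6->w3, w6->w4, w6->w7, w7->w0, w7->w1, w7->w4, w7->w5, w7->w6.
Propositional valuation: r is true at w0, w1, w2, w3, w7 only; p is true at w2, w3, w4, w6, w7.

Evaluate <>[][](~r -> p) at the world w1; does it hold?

At w1: <>[][](~r -> p) requires [][](~r -> p) at some successor in {w0, w1, w2, w3, w4, w5, w7}.
  At w0: [][](~r -> p) is false.
  At w1: [][](~r -> p) is false.
  At w2: [][](~r -> p) is false.
  At w3: [][](~r -> p) is false.
  At w4: [][](~r -> p) is false.
  At w5: [][](~r -> p) is false.
  At w7: [][](~r -> p) is false.
So <>[][](~r -> p) is false at w1.

No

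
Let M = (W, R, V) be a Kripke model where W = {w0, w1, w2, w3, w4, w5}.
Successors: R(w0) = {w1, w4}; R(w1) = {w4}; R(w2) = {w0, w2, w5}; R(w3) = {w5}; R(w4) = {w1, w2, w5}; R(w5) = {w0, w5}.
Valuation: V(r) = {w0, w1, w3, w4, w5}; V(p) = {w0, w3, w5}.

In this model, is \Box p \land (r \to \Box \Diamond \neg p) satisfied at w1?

Recall that \Box ψ holds at a world iff ψ holds at every accessible world, and \Diamond ψ holds iff ψ holds at some accessible world.
At w1: \Box p is false, r \to \Box \Diamond \neg p is true, so \Box p \land (r \to \Box \Diamond \neg p) is false.
  At w1: \Box p requires p at every successor {w4}.
    p fails at w4, so \Box p is false at w1.
  At w1: r is true, \Box \Diamond \neg p is true, so r \to \Box \Diamond \neg p is true.
    At w1: \Box \Diamond \neg p requires \Diamond \neg p at every successor {w4}.
      At w4: \Diamond \neg p is true.
    So \Box \Diamond \neg p is true at w1.

No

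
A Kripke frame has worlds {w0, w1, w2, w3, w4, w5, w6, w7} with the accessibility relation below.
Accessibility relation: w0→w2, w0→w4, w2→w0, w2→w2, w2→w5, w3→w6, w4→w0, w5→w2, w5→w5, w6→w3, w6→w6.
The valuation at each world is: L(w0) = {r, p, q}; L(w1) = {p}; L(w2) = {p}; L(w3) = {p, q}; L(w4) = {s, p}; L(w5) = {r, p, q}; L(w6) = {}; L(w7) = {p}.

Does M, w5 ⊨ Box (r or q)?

At w5: Box (r or q) requires r or q at every successor {w2, w5}.
  r or q fails at w2, so Box (r or q) is false at w5.

No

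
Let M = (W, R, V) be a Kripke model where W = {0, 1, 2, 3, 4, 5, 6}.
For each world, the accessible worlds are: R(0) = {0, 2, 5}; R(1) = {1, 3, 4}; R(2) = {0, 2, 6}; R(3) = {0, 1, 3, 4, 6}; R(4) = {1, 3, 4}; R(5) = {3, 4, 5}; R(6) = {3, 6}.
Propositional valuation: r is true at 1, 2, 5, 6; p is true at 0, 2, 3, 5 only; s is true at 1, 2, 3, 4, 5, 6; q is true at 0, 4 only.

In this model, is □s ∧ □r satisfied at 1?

Recall that □ψ holds at a world iff ψ holds at every accessible world, and ◇ψ holds iff ψ holds at some accessible world.
At 1: □s is true, □r is false, so □s ∧ □r is false.
  At 1: □s requires s at every successor {1, 3, 4}.
    At 1: s is true.
    At 3: s is true.
    At 4: s is true.
  So □s is true at 1.
  At 1: □r requires r at every successor {1, 3, 4}.
    r fails at 3, so □r is false at 1.

No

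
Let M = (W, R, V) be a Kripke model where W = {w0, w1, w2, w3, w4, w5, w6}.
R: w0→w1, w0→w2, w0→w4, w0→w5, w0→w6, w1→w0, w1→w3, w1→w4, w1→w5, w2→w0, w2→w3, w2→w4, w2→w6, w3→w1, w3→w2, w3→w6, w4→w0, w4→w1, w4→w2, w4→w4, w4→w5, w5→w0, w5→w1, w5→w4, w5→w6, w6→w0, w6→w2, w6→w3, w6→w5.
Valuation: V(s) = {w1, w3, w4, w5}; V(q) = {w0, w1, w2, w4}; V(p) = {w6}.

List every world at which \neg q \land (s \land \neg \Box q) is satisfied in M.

Let φ = \neg q \land (s \land \neg \Box q). Evaluate φ at each world:
  w0 (successors {w1, w2, w4, w5, w6}): φ is false.
  w1 (successors {w0, w3, w4, w5}): φ is false.
  w2 (successors {w0, w3, w4, w6}): φ is false.
  w3 (successors {w1, w2, w6}): φ is true.
  w4 (successors {w0, w1, w2, w4, w5}): φ is false.
  w5 (successors {w0, w1, w4, w6}): φ is true.
  w6 (successors {w0, w2, w3, w5}): φ is false.
For instance, at w2:
  At w2: \neg q is false, s \land \neg \Box q is false, so \neg q \land (s \land \neg \Box q) is false.
    At w2: s is false, \neg \Box q is true, so s \land \neg \Box q is false.
      At w2: \Box q is false, so \neg \Box q is true.
Satisfying worlds: {w3, w5}

w3, w5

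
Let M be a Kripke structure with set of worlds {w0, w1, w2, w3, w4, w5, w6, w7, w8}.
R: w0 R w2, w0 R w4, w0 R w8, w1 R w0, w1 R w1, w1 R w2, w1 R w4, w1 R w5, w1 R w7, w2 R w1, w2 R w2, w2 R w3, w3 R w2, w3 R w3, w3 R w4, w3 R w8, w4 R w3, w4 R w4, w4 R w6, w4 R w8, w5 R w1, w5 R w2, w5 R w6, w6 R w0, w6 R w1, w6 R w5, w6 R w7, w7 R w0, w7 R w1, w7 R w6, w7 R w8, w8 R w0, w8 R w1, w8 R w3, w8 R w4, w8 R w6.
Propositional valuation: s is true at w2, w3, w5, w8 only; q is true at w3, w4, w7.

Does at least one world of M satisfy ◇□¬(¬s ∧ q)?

Let φ = ◇□¬(¬s ∧ q). Evaluate φ at each world:
  w0 (successors {w2, w4, w8}): φ is true.
  w1 (successors {w0, w1, w2, w4, w5, w7}): φ is true.
  w2 (successors {w1, w2, w3}): φ is true.
  w3 (successors {w2, w3, w4, w8}): φ is true.
  w4 (successors {w3, w4, w6, w8}): φ is false.
  w5 (successors {w1, w2, w6}): φ is true.
  w6 (successors {w0, w1, w5, w7}): φ is true.
  w7 (successors {w0, w1, w6, w8}): φ is false.
  w8 (successors {w0, w1, w3, w4, w6}): φ is false.
Detail at w0 (witness):
  At w0: ◇□¬(¬s ∧ q) requires □¬(¬s ∧ q) at some successor in {w2, w4, w8}.
    □¬(¬s ∧ q) holds at w2, so ◇□¬(¬s ∧ q) is true at w0.
      At w2: □¬(¬s ∧ q) requires ¬(¬s ∧ q) at every successor {w1, w2, w3}.
        At w1: ¬(¬s ∧ q) is true.
        At w2: ¬(¬s ∧ q) is true.
        At w3: ¬(¬s ∧ q) is true.
      So □¬(¬s ∧ q) is true at w2.

Yes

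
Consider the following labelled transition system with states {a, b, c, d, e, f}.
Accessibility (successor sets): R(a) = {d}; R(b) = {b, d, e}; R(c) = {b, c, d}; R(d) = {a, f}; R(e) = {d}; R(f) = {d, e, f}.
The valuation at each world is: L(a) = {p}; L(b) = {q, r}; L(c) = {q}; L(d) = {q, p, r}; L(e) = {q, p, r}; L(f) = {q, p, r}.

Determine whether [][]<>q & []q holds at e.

At e: [][]<>q is true, []q is true, so [][]<>q & []q is true.
  At e: [][]<>q requires []<>q at every successor {d}.
      At d: []<>q requires <>q at every successor {a, f}.
        At a: <>q is true.
        At f: <>q is true.
      So []<>q is true at d.
  So [][]<>q is true at e.
  At e: []q requires q at every successor {d}.
    At d: q is true.
  So []q is true at e.

Yes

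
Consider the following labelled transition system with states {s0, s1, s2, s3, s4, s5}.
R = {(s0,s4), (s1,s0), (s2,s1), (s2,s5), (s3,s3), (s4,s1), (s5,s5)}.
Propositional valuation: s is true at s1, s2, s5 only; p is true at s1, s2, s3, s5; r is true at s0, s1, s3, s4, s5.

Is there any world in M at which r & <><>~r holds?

No

Let φ = r & <><>~r. Evaluate φ at each world:
  s0 (successors {s4}): φ is false.
  s1 (successors {s0}): φ is false.
  s2 (successors {s1, s5}): φ is false.
  s3 (successors {s3}): φ is false.
  s4 (successors {s1}): φ is false.
  s5 (successors {s5}): φ is false.
For instance, at s1:
  At s1: r is true, <><>~r is false, so r & <><>~r is false.
    At s1: <><>~r requires <>~r at some successor in {s0}.
      At s0: <>~r is false.
    So <><>~r is false at s1.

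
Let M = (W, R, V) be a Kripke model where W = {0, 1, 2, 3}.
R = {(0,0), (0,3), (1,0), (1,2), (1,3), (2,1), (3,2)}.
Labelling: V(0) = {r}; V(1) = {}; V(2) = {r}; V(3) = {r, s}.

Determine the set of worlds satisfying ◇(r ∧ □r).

Let φ = ◇(r ∧ □r). Evaluate φ at each world:
  0 (successors {0, 3}): φ is true.
  1 (successors {0, 2, 3}): φ is true.
  2 (successors {1}): φ is false.
  3 (successors {2}): φ is false.
For instance, at 1:
  At 1: ◇(r ∧ □r) requires r ∧ □r at some successor in {0, 2, 3}.
    r ∧ □r holds at 0, so ◇(r ∧ □r) is true at 1.
      At 0: r is true, □r is true, so r ∧ □r is true.
Satisfying worlds: {0, 1}

0, 1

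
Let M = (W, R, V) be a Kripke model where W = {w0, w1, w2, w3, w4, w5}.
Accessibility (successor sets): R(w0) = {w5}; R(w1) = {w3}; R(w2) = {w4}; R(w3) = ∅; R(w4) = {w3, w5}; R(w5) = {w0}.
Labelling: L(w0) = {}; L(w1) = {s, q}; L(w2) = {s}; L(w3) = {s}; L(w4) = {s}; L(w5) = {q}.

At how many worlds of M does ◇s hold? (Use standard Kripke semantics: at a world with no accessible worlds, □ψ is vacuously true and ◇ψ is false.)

Let φ = ◇s. Evaluate φ at each world:
  w0 (successors {w5}): φ is false.
  w1 (successors {w3}): φ is true.
  w2 (successors {w4}): φ is true.
  w3 (successors ∅): φ is false.
  w4 (successors {w3, w5}): φ is true.
  w5 (successors {w0}): φ is false.
For instance, at w1:
  At w1: ◇s requires s at some successor in {w3}.
    s holds at w3, so ◇s is true at w1.
Satisfying worlds: {w1, w2, w4}

3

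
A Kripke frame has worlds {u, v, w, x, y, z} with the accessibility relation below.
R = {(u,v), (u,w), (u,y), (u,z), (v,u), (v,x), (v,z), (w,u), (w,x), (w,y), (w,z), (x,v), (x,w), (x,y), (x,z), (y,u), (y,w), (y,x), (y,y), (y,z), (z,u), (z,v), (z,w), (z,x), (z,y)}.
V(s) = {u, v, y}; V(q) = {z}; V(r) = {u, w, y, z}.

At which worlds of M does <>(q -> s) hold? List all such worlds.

Recall that <>ψ holds at a world iff ψ holds at some accessible world.
Let φ = <>(q -> s). Evaluate φ at each world:
  u (successors {v, w, y, z}): φ is true.
  v (successors {u, x, z}): φ is true.
  w (successors {u, x, y, z}): φ is true.
  x (successors {v, w, y, z}): φ is true.
  y (successors {u, w, x, y, z}): φ is true.
  z (successors {u, v, w, x, y}): φ is true.
For instance, at v:
  At v: <>(q -> s) requires q -> s at some successor in {u, x, z}.
    q -> s holds at u, so <>(q -> s) is true at v.
Satisfying worlds: {u, v, w, x, y, z}

u, v, w, x, y, z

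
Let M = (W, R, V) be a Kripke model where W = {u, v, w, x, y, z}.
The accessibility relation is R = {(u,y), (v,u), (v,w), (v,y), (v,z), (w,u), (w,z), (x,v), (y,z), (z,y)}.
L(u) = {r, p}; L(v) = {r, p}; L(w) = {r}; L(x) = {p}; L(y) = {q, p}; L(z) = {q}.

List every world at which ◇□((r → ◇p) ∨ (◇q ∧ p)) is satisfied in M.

Recall that □ψ holds at a world iff ψ holds at every accessible world, and ◇ψ holds iff ψ holds at some accessible world.
Let φ = ◇□((r → ◇p) ∨ (◇q ∧ p)). Evaluate φ at each world:
  u (successors {y}): φ is true.
  v (successors {u, w, y, z}): φ is true.
  w (successors {u, z}): φ is true.
  x (successors {v}): φ is true.
  y (successors {z}): φ is true.
  z (successors {y}): φ is true.
For instance, at v:
  At v: ◇□((r → ◇p) ∨ (◇q ∧ p)) requires □((r → ◇p) ∨ (◇q ∧ p)) at some successor in {u, w, y, z}.
    □((r → ◇p) ∨ (◇q ∧ p)) holds at u, so ◇□((r → ◇p) ∨ (◇q ∧ p)) is true at v.
      At u: □((r → ◇p) ∨ (◇q ∧ p)) requires (r → ◇p) ∨ (◇q ∧ p) at every successor {y}.
        At y: (r → ◇p) ∨ (◇q ∧ p) is true.
      So □((r → ◇p) ∨ (◇q ∧ p)) is true at u.
Satisfying worlds: {u, v, w, x, y, z}

u, v, w, x, y, z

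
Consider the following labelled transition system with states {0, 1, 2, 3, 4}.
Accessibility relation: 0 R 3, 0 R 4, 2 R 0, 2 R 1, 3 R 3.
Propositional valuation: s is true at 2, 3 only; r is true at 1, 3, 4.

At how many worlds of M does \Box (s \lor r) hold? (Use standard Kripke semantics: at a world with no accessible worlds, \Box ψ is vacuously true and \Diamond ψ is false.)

4

Let φ = \Box (s \lor r). Evaluate φ at each world:
  0 (successors {3, 4}): φ is true.
  1 (successors ∅): φ is true.
  2 (successors {0, 1}): φ is false.
  3 (successors {3}): φ is true.
  4 (successors ∅): φ is true.
For instance, at 0:
  At 0: \Box (s \lor r) requires s \lor r at every successor {3, 4}.
    At 3: s \lor r is true.
    At 4: s \lor r is true.
  So \Box (s \lor r) is true at 0.
Satisfying worlds: {0, 1, 3, 4}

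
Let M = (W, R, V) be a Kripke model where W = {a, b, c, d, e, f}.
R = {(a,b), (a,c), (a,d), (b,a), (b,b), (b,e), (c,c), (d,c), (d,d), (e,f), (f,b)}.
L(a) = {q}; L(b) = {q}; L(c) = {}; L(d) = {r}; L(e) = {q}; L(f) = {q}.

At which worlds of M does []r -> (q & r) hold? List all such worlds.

Recall that []ψ holds at a world iff ψ holds at every accessible world, and <>ψ holds iff ψ holds at some accessible world.
Let φ = []r -> (q & r). Evaluate φ at each world:
  a (successors {b, c, d}): φ is true.
  b (successors {a, b, e}): φ is true.
  c (successors {c}): φ is true.
  d (successors {c, d}): φ is true.
  e (successors {f}): φ is true.
  f (successors {b}): φ is true.
For instance, at a:
  At a: []r is false, q & r is false, so []r -> (q & r) is true.
    At a: []r requires r at every successor {b, c, d}.
      r fails at b, so []r is false at a.
Satisfying worlds: {a, b, c, d, e, f}

a, b, c, d, e, f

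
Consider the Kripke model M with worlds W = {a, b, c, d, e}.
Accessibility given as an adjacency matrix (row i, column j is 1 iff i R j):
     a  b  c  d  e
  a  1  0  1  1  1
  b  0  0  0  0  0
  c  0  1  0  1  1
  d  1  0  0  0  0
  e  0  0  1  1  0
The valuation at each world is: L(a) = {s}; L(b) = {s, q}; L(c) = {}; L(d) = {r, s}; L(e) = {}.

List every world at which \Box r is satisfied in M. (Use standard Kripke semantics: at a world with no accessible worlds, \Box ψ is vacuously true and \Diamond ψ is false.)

b

Recall that \Box ψ holds at a world iff ψ holds at every accessible world, and \Diamond ψ holds iff ψ holds at some accessible world.
Let φ = \Box r. Evaluate φ at each world:
  a (successors {a, c, d, e}): φ is false.
  b (successors ∅): φ is true.
  c (successors {b, d, e}): φ is false.
  d (successors {a}): φ is false.
  e (successors {c, d}): φ is false.
For instance, at c:
  At c: \Box r requires r at every successor {b, d, e}.
    r fails at b, so \Box r is false at c.
Satisfying worlds: {b}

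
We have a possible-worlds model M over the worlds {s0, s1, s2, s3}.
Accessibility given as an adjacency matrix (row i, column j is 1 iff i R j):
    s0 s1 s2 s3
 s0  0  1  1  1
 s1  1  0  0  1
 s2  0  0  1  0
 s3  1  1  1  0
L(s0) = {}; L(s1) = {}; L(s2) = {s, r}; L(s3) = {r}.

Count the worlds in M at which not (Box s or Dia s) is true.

Let φ = not (Box s or Dia s). Evaluate φ at each world:
  s0 (successors {s1, s2, s3}): φ is false.
  s1 (successors {s0, s3}): φ is true.
  s2 (successors {s2}): φ is false.
  s3 (successors {s0, s1, s2}): φ is false.
For instance, at s2:
  At s2: Box s or Dia s is true, so not (Box s or Dia s) is false.
    At s2: Box s is true, Dia s is true, so Box s or Dia s is true.
      At s2: Box s requires s at every successor {s2}.
        At s2: s is true.
      So Box s is true at s2.
      At s2: Dia s requires s at some successor in {s2}.
        s holds at s2, so Dia s is true at s2.
Satisfying worlds: {s1}

1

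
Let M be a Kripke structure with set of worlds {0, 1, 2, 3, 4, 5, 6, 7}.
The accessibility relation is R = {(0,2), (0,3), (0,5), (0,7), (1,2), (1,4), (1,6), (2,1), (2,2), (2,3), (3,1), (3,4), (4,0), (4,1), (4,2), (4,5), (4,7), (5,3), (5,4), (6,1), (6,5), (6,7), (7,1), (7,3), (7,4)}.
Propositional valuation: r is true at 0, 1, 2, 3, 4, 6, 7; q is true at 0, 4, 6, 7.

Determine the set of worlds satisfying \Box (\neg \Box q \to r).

1, 2, 3, 5, 7

Let φ = \Box (\neg \Box q \to r). Evaluate φ at each world:
  0 (successors {2, 3, 5, 7}): φ is false.
  1 (successors {2, 4, 6}): φ is true.
  2 (successors {1, 2, 3}): φ is true.
  3 (successors {1, 4}): φ is true.
  4 (successors {0, 1, 2, 5, 7}): φ is false.
  5 (successors {3, 4}): φ is true.
  6 (successors {1, 5, 7}): φ is false.
  7 (successors {1, 3, 4}): φ is true.
For instance, at 4:
  At 4: \Box (\neg \Box q \to r) requires \neg \Box q \to r at every successor {0, 1, 2, 5, 7}.
    \neg \Box q \to r fails at 5, so \Box (\neg \Box q \to r) is false at 4.
      At 5: \neg \Box q is true, r is false, so \neg \Box q \to r is false.
Satisfying worlds: {1, 2, 3, 5, 7}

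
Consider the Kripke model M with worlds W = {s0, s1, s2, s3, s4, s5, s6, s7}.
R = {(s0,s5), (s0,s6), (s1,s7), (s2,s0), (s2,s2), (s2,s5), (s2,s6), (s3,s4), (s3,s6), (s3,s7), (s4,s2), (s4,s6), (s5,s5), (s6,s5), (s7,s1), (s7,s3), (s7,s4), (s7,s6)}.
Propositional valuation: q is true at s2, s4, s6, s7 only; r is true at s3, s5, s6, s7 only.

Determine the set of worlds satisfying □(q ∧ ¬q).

Let φ = □(q ∧ ¬q). Evaluate φ at each world:
  s0 (successors {s5, s6}): φ is false.
  s1 (successors {s7}): φ is false.
  s2 (successors {s0, s2, s5, s6}): φ is false.
  s3 (successors {s4, s6, s7}): φ is false.
  s4 (successors {s2, s6}): φ is false.
  s5 (successors {s5}): φ is false.
  s6 (successors {s5}): φ is false.
  s7 (successors {s1, s3, s4, s6}): φ is false.
For instance, at s3:
  At s3: □(q ∧ ¬q) requires q ∧ ¬q at every successor {s4, s6, s7}.
    q ∧ ¬q fails at s4, so □(q ∧ ¬q) is false at s3.
Satisfying worlds: none.

none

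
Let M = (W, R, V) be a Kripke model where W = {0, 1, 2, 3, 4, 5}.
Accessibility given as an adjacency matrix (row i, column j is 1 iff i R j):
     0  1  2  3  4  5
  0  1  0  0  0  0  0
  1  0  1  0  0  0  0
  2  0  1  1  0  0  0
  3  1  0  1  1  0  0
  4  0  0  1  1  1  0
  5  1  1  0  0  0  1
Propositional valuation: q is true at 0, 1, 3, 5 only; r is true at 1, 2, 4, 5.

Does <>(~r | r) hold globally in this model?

Recall that <>ψ holds at a world iff ψ holds at some accessible world.
Let φ = <>(~r | r). Evaluate φ at each world:
  0 (successors {0}): φ is true.
  1 (successors {1}): φ is true.
  2 (successors {1, 2}): φ is true.
  3 (successors {0, 2, 3}): φ is true.
  4 (successors {2, 3, 4}): φ is true.
  5 (successors {0, 1, 5}): φ is true.
For instance, at 1:
  At 1: <>(~r | r) requires ~r | r at some successor in {1}.
    ~r | r holds at 1, so <>(~r | r) is true at 1.

Yes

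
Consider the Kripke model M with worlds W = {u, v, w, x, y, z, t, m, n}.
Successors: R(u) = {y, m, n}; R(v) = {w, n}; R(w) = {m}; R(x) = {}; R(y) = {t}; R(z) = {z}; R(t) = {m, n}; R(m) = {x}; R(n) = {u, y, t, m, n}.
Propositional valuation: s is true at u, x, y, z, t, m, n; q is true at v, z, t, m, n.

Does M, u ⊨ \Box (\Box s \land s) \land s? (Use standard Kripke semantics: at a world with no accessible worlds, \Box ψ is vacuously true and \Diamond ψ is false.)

Yes

At u: \Box (\Box s \land s) is true, s is true, so \Box (\Box s \land s) \land s is true.
  At u: \Box (\Box s \land s) requires \Box s \land s at every successor {y, m, n}.
      At y: \Box s is true, s is true, so \Box s \land s is true.
      At m: \Box s is true, s is true, so \Box s \land s is true.
      At n: \Box s is true, s is true, so \Box s \land s is true.
  So \Box (\Box s \land s) is true at u.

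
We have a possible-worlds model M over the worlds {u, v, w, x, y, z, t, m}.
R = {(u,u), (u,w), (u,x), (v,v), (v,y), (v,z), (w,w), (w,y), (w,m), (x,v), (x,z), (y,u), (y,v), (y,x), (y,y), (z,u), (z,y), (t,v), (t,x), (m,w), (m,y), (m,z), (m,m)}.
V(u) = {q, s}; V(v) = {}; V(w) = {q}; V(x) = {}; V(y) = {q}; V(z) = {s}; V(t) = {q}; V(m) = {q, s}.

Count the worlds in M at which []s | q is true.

Recall that []ψ holds at a world iff ψ holds at every accessible world, and <>ψ holds iff ψ holds at some accessible world.
Let φ = []s | q. Evaluate φ at each world:
  u (successors {u, w, x}): φ is true.
  v (successors {v, y, z}): φ is false.
  w (successors {w, y, m}): φ is true.
  x (successors {v, z}): φ is false.
  y (successors {u, v, x, y}): φ is true.
  z (successors {u, y}): φ is false.
  t (successors {v, x}): φ is true.
  m (successors {w, y, z, m}): φ is true.
For instance, at z:
  At z: []s is false, q is false, so []s | q is false.
    At z: []s requires s at every successor {u, y}.
      s fails at y, so []s is false at z.
Satisfying worlds: {u, w, y, t, m}

5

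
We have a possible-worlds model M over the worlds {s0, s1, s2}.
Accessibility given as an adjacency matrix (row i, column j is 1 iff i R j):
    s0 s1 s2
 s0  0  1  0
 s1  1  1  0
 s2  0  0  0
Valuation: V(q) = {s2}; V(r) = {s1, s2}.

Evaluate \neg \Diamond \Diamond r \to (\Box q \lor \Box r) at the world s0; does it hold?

Recall that \Box ψ holds at a world iff ψ holds at every accessible world, and \Diamond ψ holds iff ψ holds at some accessible world.
At s0: \neg \Diamond \Diamond r is false, \Box q \lor \Box r is true, so \neg \Diamond \Diamond r \to (\Box q \lor \Box r) is true.
  At s0: \Diamond \Diamond r is true, so \neg \Diamond \Diamond r is false.
    At s0: \Diamond \Diamond r requires \Diamond r at some successor in {s1}.
      \Diamond r holds at s1, so \Diamond \Diamond r is true at s0.
  At s0: \Box q is false, \Box r is true, so \Box q \lor \Box r is true.
    At s0: \Box q requires q at every successor {s1}.
      q fails at s1, so \Box q is false at s0.
    At s0: \Box r requires r at every successor {s1}.
      At s1: r is true.
    So \Box r is true at s0.

Yes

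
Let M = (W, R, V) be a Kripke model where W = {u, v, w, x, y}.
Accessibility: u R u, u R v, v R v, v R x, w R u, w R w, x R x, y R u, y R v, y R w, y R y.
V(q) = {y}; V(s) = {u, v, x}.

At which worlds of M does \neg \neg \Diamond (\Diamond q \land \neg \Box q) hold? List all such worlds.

y

Let φ = \neg \neg \Diamond (\Diamond q \land \neg \Box q). Evaluate φ at each world:
  u (successors {u, v}): φ is false.
  v (successors {v, x}): φ is false.
  w (successors {u, w}): φ is false.
  x (successors {x}): φ is false.
  y (successors {u, v, w, y}): φ is true.
For instance, at u:
  At u: \neg \Diamond (\Diamond q \land \neg \Box q) is true, so \neg \neg \Diamond (\Diamond q \land \neg \Box q) is false.
    At u: \Diamond (\Diamond q \land \neg \Box q) is false, so \neg \Diamond (\Diamond q \land \neg \Box q) is true.
      At u: \Diamond (\Diamond q \land \neg \Box q) requires \Diamond q \land \neg \Box q at some successor in {u, v}.
        At u: \Diamond q \land \neg \Box q is false.
        At v: \Diamond q \land \neg \Box q is false.
      So \Diamond (\Diamond q \land \neg \Box q) is false at u.
Satisfying worlds: {y}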